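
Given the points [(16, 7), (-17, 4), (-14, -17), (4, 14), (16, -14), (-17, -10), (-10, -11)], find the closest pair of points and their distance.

Computing all pairwise distances among 7 points:

d((16, 7), (-17, 4)) = 33.1361
d((16, 7), (-14, -17)) = 38.4187
d((16, 7), (4, 14)) = 13.8924
d((16, 7), (16, -14)) = 21.0
d((16, 7), (-17, -10)) = 37.1214
d((16, 7), (-10, -11)) = 31.6228
d((-17, 4), (-14, -17)) = 21.2132
d((-17, 4), (4, 14)) = 23.2594
d((-17, 4), (16, -14)) = 37.5899
d((-17, 4), (-17, -10)) = 14.0
d((-17, 4), (-10, -11)) = 16.5529
d((-14, -17), (4, 14)) = 35.8469
d((-14, -17), (16, -14)) = 30.1496
d((-14, -17), (-17, -10)) = 7.6158
d((-14, -17), (-10, -11)) = 7.2111
d((4, 14), (16, -14)) = 30.4631
d((4, 14), (-17, -10)) = 31.8904
d((4, 14), (-10, -11)) = 28.6531
d((16, -14), (-17, -10)) = 33.2415
d((16, -14), (-10, -11)) = 26.1725
d((-17, -10), (-10, -11)) = 7.0711 <-- minimum

Closest pair: (-17, -10) and (-10, -11) with distance 7.0711

The closest pair is (-17, -10) and (-10, -11) with Euclidean distance 7.0711. For 7 points, brute-force pairwise comparison is shown above. For large n, the divide-and-conquer algorithm (sort by x, recurse on halves, check the dividing strip) achieves O(n log n).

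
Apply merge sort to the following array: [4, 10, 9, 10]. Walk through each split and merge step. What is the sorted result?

Merge sort trace:

Split: [4, 10, 9, 10] -> [4, 10] and [9, 10]
  Split: [4, 10] -> [4] and [10]
  Merge: [4] + [10] -> [4, 10]
  Split: [9, 10] -> [9] and [10]
  Merge: [9] + [10] -> [9, 10]
Merge: [4, 10] + [9, 10] -> [4, 9, 10, 10]

Final sorted array: [4, 9, 10, 10]

The merge sort proceeds by recursively splitting the array and merging sorted halves.
After all merges, the sorted array is [4, 9, 10, 10].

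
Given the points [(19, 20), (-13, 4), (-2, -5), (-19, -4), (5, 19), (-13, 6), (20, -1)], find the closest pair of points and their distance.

Computing all pairwise distances among 7 points:

d((19, 20), (-13, 4)) = 35.7771
d((19, 20), (-2, -5)) = 32.6497
d((19, 20), (-19, -4)) = 44.9444
d((19, 20), (5, 19)) = 14.0357
d((19, 20), (-13, 6)) = 34.9285
d((19, 20), (20, -1)) = 21.0238
d((-13, 4), (-2, -5)) = 14.2127
d((-13, 4), (-19, -4)) = 10.0
d((-13, 4), (5, 19)) = 23.4307
d((-13, 4), (-13, 6)) = 2.0 <-- minimum
d((-13, 4), (20, -1)) = 33.3766
d((-2, -5), (-19, -4)) = 17.0294
d((-2, -5), (5, 19)) = 25.0
d((-2, -5), (-13, 6)) = 15.5563
d((-2, -5), (20, -1)) = 22.3607
d((-19, -4), (5, 19)) = 33.2415
d((-19, -4), (-13, 6)) = 11.6619
d((-19, -4), (20, -1)) = 39.1152
d((5, 19), (-13, 6)) = 22.2036
d((5, 19), (20, -1)) = 25.0
d((-13, 6), (20, -1)) = 33.7343

Closest pair: (-13, 4) and (-13, 6) with distance 2.0

The closest pair is (-13, 4) and (-13, 6) with Euclidean distance 2.0. For 7 points, brute-force pairwise comparison is shown above. For large n, the divide-and-conquer algorithm (sort by x, recurse on halves, check the dividing strip) achieves O(n log n).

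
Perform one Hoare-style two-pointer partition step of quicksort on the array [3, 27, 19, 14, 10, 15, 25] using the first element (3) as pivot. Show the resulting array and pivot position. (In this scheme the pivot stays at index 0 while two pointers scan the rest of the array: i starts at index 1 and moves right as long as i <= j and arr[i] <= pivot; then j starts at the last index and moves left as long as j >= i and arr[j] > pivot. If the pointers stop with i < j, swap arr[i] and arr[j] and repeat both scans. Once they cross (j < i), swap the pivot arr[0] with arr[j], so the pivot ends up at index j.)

Hoare-style two-pointer partition with pivot = 3:

Initial array: [3, 27, 19, 14, 10, 15, 25]

Pointers start at i = 1, j = 6.
i ends at 1, j ends at 0: the pointers have crossed (j < i), so scanning stops.

j = 0, so swapping arr[0] with arr[j] leaves the pivot at position 0: [3, 27, 19, 14, 10, 15, 25]
Pivot position: 0

After partitioning with pivot 3, the array becomes [3, 27, 19, 14, 10, 15, 25]. The pivot is placed at index 0. All elements to the left of the pivot are <= 3, and all elements to the right are > 3.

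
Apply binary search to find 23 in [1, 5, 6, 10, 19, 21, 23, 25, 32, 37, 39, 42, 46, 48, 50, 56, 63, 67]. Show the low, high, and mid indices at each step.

Binary search for 23 in [1, 5, 6, 10, 19, 21, 23, 25, 32, 37, 39, 42, 46, 48, 50, 56, 63, 67]:

lo=0, hi=17, mid=8, arr[mid]=32 -> 32 > 23, search left half
lo=0, hi=7, mid=3, arr[mid]=10 -> 10 < 23, search right half
lo=4, hi=7, mid=5, arr[mid]=21 -> 21 < 23, search right half
lo=6, hi=7, mid=6, arr[mid]=23 -> Found target at index 6!

Binary search finds 23 at index 6 after 4 comparisons. The search repeatedly halves the search space by comparing with the middle element.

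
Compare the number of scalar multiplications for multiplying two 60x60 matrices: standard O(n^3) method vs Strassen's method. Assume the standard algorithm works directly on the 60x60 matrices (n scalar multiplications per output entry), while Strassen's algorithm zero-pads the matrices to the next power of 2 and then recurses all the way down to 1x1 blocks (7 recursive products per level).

Matrix multiplication for 60x60 matrices:

Strassen's algorithm requires power-of-2 dimensions. Pad 60x60 to 64x64 (next power of 2).

Standard algorithm: 60^3 = 216000 multiplications
Strassen's algorithm: 7^(log2(64)) = 7^6 = 117649 multiplications
Savings: 216000 - 117649 = 98351 multiplications

Standard: 216000 multiplications (60^3). Strassen: 117649 multiplications (7^6, after padding to 64x64). Strassen reduces 8 recursive multiplications to 7 at each level.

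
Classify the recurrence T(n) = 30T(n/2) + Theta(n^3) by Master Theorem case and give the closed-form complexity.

Master Theorem for T(n) = 30T(n/2) + O(n^3):

a = 30, b = 2, c = 3
log_b(a) = log_2(30) = 4.9069

Case 1: c = 3 < log_2(30) = 4.9069
T(n) = O(n^(log_2 30))

For T(n) = 30T(n/2) + O(n^3): log_2(30) = 4.9069. This is Case 1 of the Master Theorem (c < log_b(a), work dominated by leaves), giving O(n^(log_2 30)).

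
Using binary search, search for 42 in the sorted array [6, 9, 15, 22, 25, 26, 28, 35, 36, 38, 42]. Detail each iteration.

Binary search for 42 in [6, 9, 15, 22, 25, 26, 28, 35, 36, 38, 42]:

lo=0, hi=10, mid=5, arr[mid]=26 -> 26 < 42, search right half
lo=6, hi=10, mid=8, arr[mid]=36 -> 36 < 42, search right half
lo=9, hi=10, mid=9, arr[mid]=38 -> 38 < 42, search right half
lo=10, hi=10, mid=10, arr[mid]=42 -> Found target at index 10!

Binary search finds 42 at index 10 after 4 comparisons. The search repeatedly halves the search space by comparing with the middle element.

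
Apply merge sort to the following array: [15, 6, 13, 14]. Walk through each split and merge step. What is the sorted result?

Merge sort trace:

Split: [15, 6, 13, 14] -> [15, 6] and [13, 14]
  Split: [15, 6] -> [15] and [6]
  Merge: [15] + [6] -> [6, 15]
  Split: [13, 14] -> [13] and [14]
  Merge: [13] + [14] -> [13, 14]
Merge: [6, 15] + [13, 14] -> [6, 13, 14, 15]

Final sorted array: [6, 13, 14, 15]

The merge sort proceeds by recursively splitting the array and merging sorted halves.
After all merges, the sorted array is [6, 13, 14, 15].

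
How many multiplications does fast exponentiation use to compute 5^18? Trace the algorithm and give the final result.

Computing 5^18 by squaring (build up from 5^1; each line after the first costs one multiplication):

5^1 = 5
5^2 = (5^1)^2 = 5^2 = 25
5^4 = (5^2)^2 = 25^2 = 625
5^8 = (5^4)^2 = 625^2 = 390625
5^9 = 5 * 5^8 = 5 * 390625 = 1953125
5^18 = (5^9)^2 = 1953125^2 = 3814697265625

Result: 3814697265625
Multiplications needed: 5 (5 lines after 5^1)

5^18 = 3814697265625. Using exponentiation by squaring, this requires 5 multiplications. The key idea: if the exponent is even, square the half-power; if odd, multiply by the base once.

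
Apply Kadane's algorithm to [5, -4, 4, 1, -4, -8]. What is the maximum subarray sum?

Using Kadane's algorithm on [5, -4, 4, 1, -4, -8]:

Scanning through the array:
Position 1 (value -4): max_ending_here = 1, max_so_far = 5
Position 2 (value 4): max_ending_here = 5, max_so_far = 5
Position 3 (value 1): max_ending_here = 6, max_so_far = 6
Position 4 (value -4): max_ending_here = 2, max_so_far = 6
Position 5 (value -8): max_ending_here = -6, max_so_far = 6

Maximum subarray: [5, -4, 4, 1]
Maximum sum: 6

The maximum subarray is [5, -4, 4, 1] with sum 6. This subarray runs from index 0 to index 3.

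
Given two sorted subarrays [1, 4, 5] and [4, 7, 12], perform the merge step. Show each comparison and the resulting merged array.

Merging process:

Compare 1 vs 4: take 1 from left. Merged: [1]
Compare 4 vs 4: take 4 from left. Merged: [1, 4]
Compare 5 vs 4: take 4 from right. Merged: [1, 4, 4]
Compare 5 vs 7: take 5 from left. Merged: [1, 4, 4, 5]
Append remaining from right: [7, 12]. Merged: [1, 4, 4, 5, 7, 12]

Final merged array: [1, 4, 4, 5, 7, 12]
Total comparisons: 4

The merged array is [1, 4, 4, 5, 7, 12], requiring 4 comparisons. The merge step runs in O(n) time where n is the total number of elements.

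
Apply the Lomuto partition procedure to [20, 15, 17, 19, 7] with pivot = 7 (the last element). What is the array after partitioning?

Lomuto partition with pivot = 7:

Initial array: [20, 15, 17, 19, 7]

arr[0]=20 > 7: no swap
arr[1]=15 > 7: no swap
arr[2]=17 > 7: no swap
arr[3]=19 > 7: no swap

Place pivot at position 0: [7, 15, 17, 19, 20]
Pivot position: 0

After partitioning with pivot 7, the array becomes [7, 15, 17, 19, 20]. The pivot is placed at index 0. All elements to the left of the pivot are <= 7, and all elements to the right are > 7.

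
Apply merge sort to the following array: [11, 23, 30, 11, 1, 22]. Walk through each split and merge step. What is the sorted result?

Merge sort trace:

Split: [11, 23, 30, 11, 1, 22] -> [11, 23, 30] and [11, 1, 22]
  Split: [11, 23, 30] -> [11] and [23, 30]
    Split: [23, 30] -> [23] and [30]
    Merge: [23] + [30] -> [23, 30]
  Merge: [11] + [23, 30] -> [11, 23, 30]
  Split: [11, 1, 22] -> [11] and [1, 22]
    Split: [1, 22] -> [1] and [22]
    Merge: [1] + [22] -> [1, 22]
  Merge: [11] + [1, 22] -> [1, 11, 22]
Merge: [11, 23, 30] + [1, 11, 22] -> [1, 11, 11, 22, 23, 30]

Final sorted array: [1, 11, 11, 22, 23, 30]

The merge sort proceeds by recursively splitting the array and merging sorted halves.
After all merges, the sorted array is [1, 11, 11, 22, 23, 30].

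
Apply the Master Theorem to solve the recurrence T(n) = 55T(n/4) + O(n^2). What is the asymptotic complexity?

Master Theorem for T(n) = 55T(n/4) + O(n^2):

a = 55, b = 4, c = 2
log_b(a) = log_4(55) = 2.8907

Case 1: c = 2 < log_4(55) = 2.8907
T(n) = O(n^(log_4 55))

For T(n) = 55T(n/4) + O(n^2): log_4(55) = 2.8907. This is Case 1 of the Master Theorem (c < log_b(a), work dominated by leaves), giving O(n^(log_4 55)).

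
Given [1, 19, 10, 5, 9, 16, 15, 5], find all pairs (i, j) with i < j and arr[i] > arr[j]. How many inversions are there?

Finding inversions in [1, 19, 10, 5, 9, 16, 15, 5]:

(1, 2): arr[1]=19 > arr[2]=10
(1, 3): arr[1]=19 > arr[3]=5
(1, 4): arr[1]=19 > arr[4]=9
(1, 5): arr[1]=19 > arr[5]=16
(1, 6): arr[1]=19 > arr[6]=15
(1, 7): arr[1]=19 > arr[7]=5
(2, 3): arr[2]=10 > arr[3]=5
(2, 4): arr[2]=10 > arr[4]=9
(2, 7): arr[2]=10 > arr[7]=5
(4, 7): arr[4]=9 > arr[7]=5
(5, 6): arr[5]=16 > arr[6]=15
(5, 7): arr[5]=16 > arr[7]=5
(6, 7): arr[6]=15 > arr[7]=5

Total inversions: 13

The array has 13 inversion(s): (1,2), (1,3), (1,4), (1,5), (1,6), (1,7), (2,3), (2,4), (2,7), (4,7), (5,6), (5,7), (6,7). Each pair (i,j) satisfies i < j and arr[i] > arr[j].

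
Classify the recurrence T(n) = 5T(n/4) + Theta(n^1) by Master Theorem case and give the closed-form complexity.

Master Theorem for T(n) = 5T(n/4) + O(n^1):

a = 5, b = 4, c = 1
log_b(a) = log_4(5) = 1.1610

Case 1: c = 1 < log_4(5) = 1.1610
T(n) = O(n^(log_4 5))

For T(n) = 5T(n/4) + O(n^1): log_4(5) = 1.1610. This is Case 1 of the Master Theorem (c < log_b(a), work dominated by leaves), giving O(n^(log_4 5)).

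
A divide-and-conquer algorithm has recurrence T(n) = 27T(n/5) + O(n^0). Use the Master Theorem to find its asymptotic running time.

Master Theorem for T(n) = 27T(n/5) + O(n^0):

a = 27, b = 5, c = 0
log_b(a) = log_5(27) = 2.0478

Case 1: c = 0 < log_5(27) = 2.0478
T(n) = O(n^(log_5 27))

For T(n) = 27T(n/5) + O(n^0): log_5(27) = 2.0478. This is Case 1 of the Master Theorem (c < log_b(a), work dominated by leaves), giving O(n^(log_5 27)).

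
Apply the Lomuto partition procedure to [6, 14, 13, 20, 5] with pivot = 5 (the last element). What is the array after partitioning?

Lomuto partition with pivot = 5:

Initial array: [6, 14, 13, 20, 5]

arr[0]=6 > 5: no swap
arr[1]=14 > 5: no swap
arr[2]=13 > 5: no swap
arr[3]=20 > 5: no swap

Place pivot at position 0: [5, 14, 13, 20, 6]
Pivot position: 0

After partitioning with pivot 5, the array becomes [5, 14, 13, 20, 6]. The pivot is placed at index 0. All elements to the left of the pivot are <= 5, and all elements to the right are > 5.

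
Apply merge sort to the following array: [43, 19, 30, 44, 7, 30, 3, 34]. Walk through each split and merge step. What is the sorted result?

Merge sort trace:

Split: [43, 19, 30, 44, 7, 30, 3, 34] -> [43, 19, 30, 44] and [7, 30, 3, 34]
  Split: [43, 19, 30, 44] -> [43, 19] and [30, 44]
    Split: [43, 19] -> [43] and [19]
    Merge: [43] + [19] -> [19, 43]
    Split: [30, 44] -> [30] and [44]
    Merge: [30] + [44] -> [30, 44]
  Merge: [19, 43] + [30, 44] -> [19, 30, 43, 44]
  Split: [7, 30, 3, 34] -> [7, 30] and [3, 34]
    Split: [7, 30] -> [7] and [30]
    Merge: [7] + [30] -> [7, 30]
    Split: [3, 34] -> [3] and [34]
    Merge: [3] + [34] -> [3, 34]
  Merge: [7, 30] + [3, 34] -> [3, 7, 30, 34]
Merge: [19, 30, 43, 44] + [3, 7, 30, 34] -> [3, 7, 19, 30, 30, 34, 43, 44]

Final sorted array: [3, 7, 19, 30, 30, 34, 43, 44]

The merge sort proceeds by recursively splitting the array and merging sorted halves.
After all merges, the sorted array is [3, 7, 19, 30, 30, 34, 43, 44].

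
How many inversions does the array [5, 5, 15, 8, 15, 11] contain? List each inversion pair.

Finding inversions in [5, 5, 15, 8, 15, 11]:

(2, 3): arr[2]=15 > arr[3]=8
(2, 5): arr[2]=15 > arr[5]=11
(4, 5): arr[4]=15 > arr[5]=11

Total inversions: 3

The array has 3 inversion(s): (2,3), (2,5), (4,5). Each pair (i,j) satisfies i < j and arr[i] > arr[j].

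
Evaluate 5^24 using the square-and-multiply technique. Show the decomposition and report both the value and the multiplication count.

Computing 5^24 by squaring (build up from 5^1; each line after the first costs one multiplication):

5^1 = 5
5^2 = (5^1)^2 = 5^2 = 25
5^3 = 5 * 5^2 = 5 * 25 = 125
5^6 = (5^3)^2 = 125^2 = 15625
5^12 = (5^6)^2 = 15625^2 = 244140625
5^24 = (5^12)^2 = 244140625^2 = 59604644775390625

Result: 59604644775390625
Multiplications needed: 5 (5 lines after 5^1)

5^24 = 59604644775390625. Using exponentiation by squaring, this requires 5 multiplications. The key idea: if the exponent is even, square the half-power; if odd, multiply by the base once.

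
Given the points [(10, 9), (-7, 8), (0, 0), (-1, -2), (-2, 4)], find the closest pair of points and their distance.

Computing all pairwise distances among 5 points:

d((10, 9), (-7, 8)) = 17.0294
d((10, 9), (0, 0)) = 13.4536
d((10, 9), (-1, -2)) = 15.5563
d((10, 9), (-2, 4)) = 13.0
d((-7, 8), (0, 0)) = 10.6301
d((-7, 8), (-1, -2)) = 11.6619
d((-7, 8), (-2, 4)) = 6.4031
d((0, 0), (-1, -2)) = 2.2361 <-- minimum
d((0, 0), (-2, 4)) = 4.4721
d((-1, -2), (-2, 4)) = 6.0828

Closest pair: (0, 0) and (-1, -2) with distance 2.2361

The closest pair is (0, 0) and (-1, -2) with Euclidean distance 2.2361. For 5 points, brute-force pairwise comparison is shown above. For large n, the divide-and-conquer algorithm (sort by x, recurse on halves, check the dividing strip) achieves O(n log n).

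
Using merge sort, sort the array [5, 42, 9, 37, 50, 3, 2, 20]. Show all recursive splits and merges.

Merge sort trace:

Split: [5, 42, 9, 37, 50, 3, 2, 20] -> [5, 42, 9, 37] and [50, 3, 2, 20]
  Split: [5, 42, 9, 37] -> [5, 42] and [9, 37]
    Split: [5, 42] -> [5] and [42]
    Merge: [5] + [42] -> [5, 42]
    Split: [9, 37] -> [9] and [37]
    Merge: [9] + [37] -> [9, 37]
  Merge: [5, 42] + [9, 37] -> [5, 9, 37, 42]
  Split: [50, 3, 2, 20] -> [50, 3] and [2, 20]
    Split: [50, 3] -> [50] and [3]
    Merge: [50] + [3] -> [3, 50]
    Split: [2, 20] -> [2] and [20]
    Merge: [2] + [20] -> [2, 20]
  Merge: [3, 50] + [2, 20] -> [2, 3, 20, 50]
Merge: [5, 9, 37, 42] + [2, 3, 20, 50] -> [2, 3, 5, 9, 20, 37, 42, 50]

Final sorted array: [2, 3, 5, 9, 20, 37, 42, 50]

The merge sort proceeds by recursively splitting the array and merging sorted halves.
After all merges, the sorted array is [2, 3, 5, 9, 20, 37, 42, 50].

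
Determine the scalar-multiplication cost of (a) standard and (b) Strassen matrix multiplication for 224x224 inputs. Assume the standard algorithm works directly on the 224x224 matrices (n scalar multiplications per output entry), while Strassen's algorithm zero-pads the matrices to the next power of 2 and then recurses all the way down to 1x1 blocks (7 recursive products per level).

Matrix multiplication for 224x224 matrices:

Strassen's algorithm requires power-of-2 dimensions. Pad 224x224 to 256x256 (next power of 2).

Standard algorithm: 224^3 = 11239424 multiplications
Strassen's algorithm: 7^(log2(256)) = 7^8 = 5764801 multiplications
Savings: 11239424 - 5764801 = 5474623 multiplications

Standard: 11239424 multiplications (224^3). Strassen: 5764801 multiplications (7^8, after padding to 256x256). Strassen reduces 8 recursive multiplications to 7 at each level.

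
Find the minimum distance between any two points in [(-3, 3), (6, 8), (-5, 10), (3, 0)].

Computing all pairwise distances among 4 points:

d((-3, 3), (6, 8)) = 10.2956
d((-3, 3), (-5, 10)) = 7.2801
d((-3, 3), (3, 0)) = 6.7082 <-- minimum
d((6, 8), (-5, 10)) = 11.1803
d((6, 8), (3, 0)) = 8.544
d((-5, 10), (3, 0)) = 12.8062

Closest pair: (-3, 3) and (3, 0) with distance 6.7082

The closest pair is (-3, 3) and (3, 0) with Euclidean distance 6.7082. For 4 points, brute-force pairwise comparison is shown above. For large n, the divide-and-conquer algorithm (sort by x, recurse on halves, check the dividing strip) achieves O(n log n).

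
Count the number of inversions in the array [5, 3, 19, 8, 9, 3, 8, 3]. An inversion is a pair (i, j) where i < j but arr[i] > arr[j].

Finding inversions in [5, 3, 19, 8, 9, 3, 8, 3]:

(0, 1): arr[0]=5 > arr[1]=3
(0, 5): arr[0]=5 > arr[5]=3
(0, 7): arr[0]=5 > arr[7]=3
(2, 3): arr[2]=19 > arr[3]=8
(2, 4): arr[2]=19 > arr[4]=9
(2, 5): arr[2]=19 > arr[5]=3
(2, 6): arr[2]=19 > arr[6]=8
(2, 7): arr[2]=19 > arr[7]=3
(3, 5): arr[3]=8 > arr[5]=3
(3, 7): arr[3]=8 > arr[7]=3
(4, 5): arr[4]=9 > arr[5]=3
(4, 6): arr[4]=9 > arr[6]=8
(4, 7): arr[4]=9 > arr[7]=3
(6, 7): arr[6]=8 > arr[7]=3

Total inversions: 14

The array has 14 inversion(s): (0,1), (0,5), (0,7), (2,3), (2,4), (2,5), (2,6), (2,7), (3,5), (3,7), (4,5), (4,6), (4,7), (6,7). Each pair (i,j) satisfies i < j and arr[i] > arr[j].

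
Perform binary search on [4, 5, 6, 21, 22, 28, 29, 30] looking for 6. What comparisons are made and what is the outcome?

Binary search for 6 in [4, 5, 6, 21, 22, 28, 29, 30]:

lo=0, hi=7, mid=3, arr[mid]=21 -> 21 > 6, search left half
lo=0, hi=2, mid=1, arr[mid]=5 -> 5 < 6, search right half
lo=2, hi=2, mid=2, arr[mid]=6 -> Found target at index 2!

Binary search finds 6 at index 2 after 3 comparisons. The search repeatedly halves the search space by comparing with the middle element.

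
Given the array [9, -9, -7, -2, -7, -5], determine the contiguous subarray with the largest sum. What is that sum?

Using Kadane's algorithm on [9, -9, -7, -2, -7, -5]:

Scanning through the array:
Position 1 (value -9): max_ending_here = 0, max_so_far = 9
Position 2 (value -7): max_ending_here = -7, max_so_far = 9
Position 3 (value -2): max_ending_here = -2, max_so_far = 9
Position 4 (value -7): max_ending_here = -7, max_so_far = 9
Position 5 (value -5): max_ending_here = -5, max_so_far = 9

Maximum subarray: [9]
Maximum sum: 9

The maximum subarray is [9] with sum 9. This subarray runs from index 0 to index 0.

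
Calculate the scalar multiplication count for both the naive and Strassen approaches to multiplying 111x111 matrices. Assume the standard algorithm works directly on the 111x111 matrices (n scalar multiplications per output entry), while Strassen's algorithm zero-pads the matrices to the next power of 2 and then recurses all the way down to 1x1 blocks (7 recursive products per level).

Matrix multiplication for 111x111 matrices:

Strassen's algorithm requires power-of-2 dimensions. Pad 111x111 to 128x128 (next power of 2).

Standard algorithm: 111^3 = 1367631 multiplications
Strassen's algorithm: 7^(log2(128)) = 7^7 = 823543 multiplications
Savings: 1367631 - 823543 = 544088 multiplications

Standard: 1367631 multiplications (111^3). Strassen: 823543 multiplications (7^7, after padding to 128x128). Strassen reduces 8 recursive multiplications to 7 at each level.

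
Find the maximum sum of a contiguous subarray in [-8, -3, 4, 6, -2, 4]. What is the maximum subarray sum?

Using Kadane's algorithm on [-8, -3, 4, 6, -2, 4]:

Scanning through the array:
Position 1 (value -3): max_ending_here = -3, max_so_far = -3
Position 2 (value 4): max_ending_here = 4, max_so_far = 4
Position 3 (value 6): max_ending_here = 10, max_so_far = 10
Position 4 (value -2): max_ending_here = 8, max_so_far = 10
Position 5 (value 4): max_ending_here = 12, max_so_far = 12

Maximum subarray: [4, 6, -2, 4]
Maximum sum: 12

The maximum subarray is [4, 6, -2, 4] with sum 12. This subarray runs from index 2 to index 5.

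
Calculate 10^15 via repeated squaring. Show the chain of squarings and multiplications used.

Computing 10^15 by squaring (build up from 10^1; each line after the first costs one multiplication):

10^1 = 10
10^2 = (10^1)^2 = 10^2 = 100
10^3 = 10 * 10^2 = 10 * 100 = 1000
10^6 = (10^3)^2 = 1000^2 = 1000000
10^7 = 10 * 10^6 = 10 * 1000000 = 10000000
10^14 = (10^7)^2 = 10000000^2 = 100000000000000
10^15 = 10 * 10^14 = 10 * 100000000000000 = 1000000000000000

Result: 1000000000000000
Multiplications needed: 6 (6 lines after 10^1)

10^15 = 1000000000000000. Using exponentiation by squaring, this requires 6 multiplications. The key idea: if the exponent is even, square the half-power; if odd, multiply by the base once.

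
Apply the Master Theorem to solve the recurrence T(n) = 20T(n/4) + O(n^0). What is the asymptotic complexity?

Master Theorem for T(n) = 20T(n/4) + O(n^0):

a = 20, b = 4, c = 0
log_b(a) = log_4(20) = 2.1610

Case 1: c = 0 < log_4(20) = 2.1610
T(n) = O(n^(log_4 20))

For T(n) = 20T(n/4) + O(n^0): log_4(20) = 2.1610. This is Case 1 of the Master Theorem (c < log_b(a), work dominated by leaves), giving O(n^(log_4 20)).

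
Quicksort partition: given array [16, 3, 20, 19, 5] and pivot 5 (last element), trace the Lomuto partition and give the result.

Lomuto partition with pivot = 5:

Initial array: [16, 3, 20, 19, 5]

arr[0]=16 > 5: no swap
arr[1]=3 <= 5: swap with position 0, array becomes [3, 16, 20, 19, 5]
arr[2]=20 > 5: no swap
arr[3]=19 > 5: no swap

Place pivot at position 1: [3, 5, 20, 19, 16]
Pivot position: 1

After partitioning with pivot 5, the array becomes [3, 5, 20, 19, 16]. The pivot is placed at index 1. All elements to the left of the pivot are <= 5, and all elements to the right are > 5.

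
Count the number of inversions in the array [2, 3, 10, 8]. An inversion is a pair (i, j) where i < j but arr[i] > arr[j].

Finding inversions in [2, 3, 10, 8]:

(2, 3): arr[2]=10 > arr[3]=8

Total inversions: 1

The array has 1 inversion(s): (2,3). Each pair (i,j) satisfies i < j and arr[i] > arr[j].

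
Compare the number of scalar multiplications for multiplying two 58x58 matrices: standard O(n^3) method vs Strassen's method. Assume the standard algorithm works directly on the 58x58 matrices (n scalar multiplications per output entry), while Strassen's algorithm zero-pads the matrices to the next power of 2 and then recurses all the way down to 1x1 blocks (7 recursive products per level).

Matrix multiplication for 58x58 matrices:

Strassen's algorithm requires power-of-2 dimensions. Pad 58x58 to 64x64 (next power of 2).

Standard algorithm: 58^3 = 195112 multiplications
Strassen's algorithm: 7^(log2(64)) = 7^6 = 117649 multiplications
Savings: 195112 - 117649 = 77463 multiplications

Standard: 195112 multiplications (58^3). Strassen: 117649 multiplications (7^6, after padding to 64x64). Strassen reduces 8 recursive multiplications to 7 at each level.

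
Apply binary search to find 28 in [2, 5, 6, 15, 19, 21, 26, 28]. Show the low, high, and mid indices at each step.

Binary search for 28 in [2, 5, 6, 15, 19, 21, 26, 28]:

lo=0, hi=7, mid=3, arr[mid]=15 -> 15 < 28, search right half
lo=4, hi=7, mid=5, arr[mid]=21 -> 21 < 28, search right half
lo=6, hi=7, mid=6, arr[mid]=26 -> 26 < 28, search right half
lo=7, hi=7, mid=7, arr[mid]=28 -> Found target at index 7!

Binary search finds 28 at index 7 after 4 comparisons. The search repeatedly halves the search space by comparing with the middle element.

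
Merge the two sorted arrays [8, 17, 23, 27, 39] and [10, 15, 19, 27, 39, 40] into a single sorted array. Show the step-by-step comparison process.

Merging process:

Compare 8 vs 10: take 8 from left. Merged: [8]
Compare 17 vs 10: take 10 from right. Merged: [8, 10]
Compare 17 vs 15: take 15 from right. Merged: [8, 10, 15]
Compare 17 vs 19: take 17 from left. Merged: [8, 10, 15, 17]
Compare 23 vs 19: take 19 from right. Merged: [8, 10, 15, 17, 19]
Compare 23 vs 27: take 23 from left. Merged: [8, 10, 15, 17, 19, 23]
Compare 27 vs 27: take 27 from left. Merged: [8, 10, 15, 17, 19, 23, 27]
Compare 39 vs 27: take 27 from right. Merged: [8, 10, 15, 17, 19, 23, 27, 27]
Compare 39 vs 39: take 39 from left. Merged: [8, 10, 15, 17, 19, 23, 27, 27, 39]
Append remaining from right: [39, 40]. Merged: [8, 10, 15, 17, 19, 23, 27, 27, 39, 39, 40]

Final merged array: [8, 10, 15, 17, 19, 23, 27, 27, 39, 39, 40]
Total comparisons: 9

The merged array is [8, 10, 15, 17, 19, 23, 27, 27, 39, 39, 40], requiring 9 comparisons. The merge step runs in O(n) time where n is the total number of elements.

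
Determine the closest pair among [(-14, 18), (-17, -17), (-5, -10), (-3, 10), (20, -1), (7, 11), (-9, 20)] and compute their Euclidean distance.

Computing all pairwise distances among 7 points:

d((-14, 18), (-17, -17)) = 35.1283
d((-14, 18), (-5, -10)) = 29.4109
d((-14, 18), (-3, 10)) = 13.6015
d((-14, 18), (20, -1)) = 38.9487
d((-14, 18), (7, 11)) = 22.1359
d((-14, 18), (-9, 20)) = 5.3852 <-- minimum
d((-17, -17), (-5, -10)) = 13.8924
d((-17, -17), (-3, 10)) = 30.4138
d((-17, -17), (20, -1)) = 40.3113
d((-17, -17), (7, 11)) = 36.8782
d((-17, -17), (-9, 20)) = 37.855
d((-5, -10), (-3, 10)) = 20.0998
d((-5, -10), (20, -1)) = 26.5707
d((-5, -10), (7, 11)) = 24.1868
d((-5, -10), (-9, 20)) = 30.2655
d((-3, 10), (20, -1)) = 25.4951
d((-3, 10), (7, 11)) = 10.0499
d((-3, 10), (-9, 20)) = 11.6619
d((20, -1), (7, 11)) = 17.6918
d((20, -1), (-9, 20)) = 35.805
d((7, 11), (-9, 20)) = 18.3576

Closest pair: (-14, 18) and (-9, 20) with distance 5.3852

The closest pair is (-14, 18) and (-9, 20) with Euclidean distance 5.3852. For 7 points, brute-force pairwise comparison is shown above. For large n, the divide-and-conquer algorithm (sort by x, recurse on halves, check the dividing strip) achieves O(n log n).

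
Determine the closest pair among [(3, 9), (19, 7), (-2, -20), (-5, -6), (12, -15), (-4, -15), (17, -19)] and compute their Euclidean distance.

Computing all pairwise distances among 7 points:

d((3, 9), (19, 7)) = 16.1245
d((3, 9), (-2, -20)) = 29.4279
d((3, 9), (-5, -6)) = 17.0
d((3, 9), (12, -15)) = 25.632
d((3, 9), (-4, -15)) = 25.0
d((3, 9), (17, -19)) = 31.305
d((19, 7), (-2, -20)) = 34.2053
d((19, 7), (-5, -6)) = 27.2947
d((19, 7), (12, -15)) = 23.0868
d((19, 7), (-4, -15)) = 31.8277
d((19, 7), (17, -19)) = 26.0768
d((-2, -20), (-5, -6)) = 14.3178
d((-2, -20), (12, -15)) = 14.8661
d((-2, -20), (-4, -15)) = 5.3852 <-- minimum
d((-2, -20), (17, -19)) = 19.0263
d((-5, -6), (12, -15)) = 19.2354
d((-5, -6), (-4, -15)) = 9.0554
d((-5, -6), (17, -19)) = 25.5539
d((12, -15), (-4, -15)) = 16.0
d((12, -15), (17, -19)) = 6.4031
d((-4, -15), (17, -19)) = 21.3776

Closest pair: (-2, -20) and (-4, -15) with distance 5.3852

The closest pair is (-2, -20) and (-4, -15) with Euclidean distance 5.3852. For 7 points, brute-force pairwise comparison is shown above. For large n, the divide-and-conquer algorithm (sort by x, recurse on halves, check the dividing strip) achieves O(n log n).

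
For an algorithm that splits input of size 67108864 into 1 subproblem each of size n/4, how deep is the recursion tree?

For divide and conquer with division factor 4:

Problem sizes at each level:
Level 0: 67108864
Level 1: 16777216
Level 2: 4194304
Level 3: 1048576
Level 4: 262144
Level 5: 65536
Level 6: 16384
Level 7: 4096
Level 8: 1024
Level 9: 256
Level 10: 64
Level 11: 16
Level 12: 4
Level 13: 1

The root is level 0 and the size-1 base case is level 13 (the tree spans levels 0 through 13, i.e. 14 levels counting the root), so the depth is the number of divisions: log_4(67108864) = 13

The recursion tree depth is log_4(67108864) = 13. At each level, the problem size is divided by 4, so it takes 13 divisions to reduce to a base case of size 1. The algorithm makes 1 recursive call at each level.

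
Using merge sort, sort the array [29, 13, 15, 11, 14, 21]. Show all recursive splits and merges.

Merge sort trace:

Split: [29, 13, 15, 11, 14, 21] -> [29, 13, 15] and [11, 14, 21]
  Split: [29, 13, 15] -> [29] and [13, 15]
    Split: [13, 15] -> [13] and [15]
    Merge: [13] + [15] -> [13, 15]
  Merge: [29] + [13, 15] -> [13, 15, 29]
  Split: [11, 14, 21] -> [11] and [14, 21]
    Split: [14, 21] -> [14] and [21]
    Merge: [14] + [21] -> [14, 21]
  Merge: [11] + [14, 21] -> [11, 14, 21]
Merge: [13, 15, 29] + [11, 14, 21] -> [11, 13, 14, 15, 21, 29]

Final sorted array: [11, 13, 14, 15, 21, 29]

The merge sort proceeds by recursively splitting the array and merging sorted halves.
After all merges, the sorted array is [11, 13, 14, 15, 21, 29].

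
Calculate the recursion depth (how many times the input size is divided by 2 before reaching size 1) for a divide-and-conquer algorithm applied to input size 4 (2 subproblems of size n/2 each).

For divide and conquer with division factor 2:

Problem sizes at each level:
Level 0: 4
Level 1: 2
Level 2: 1

The root is level 0 and the size-1 base case is level 2 (the tree spans levels 0 through 2, i.e. 3 levels counting the root), so the depth is the number of divisions: log_2(4) = 2

The recursion tree depth is log_2(4) = 2. At each level, the problem size is divided by 2, so it takes 2 divisions to reduce to a base case of size 1. The algorithm makes 2 recursive calls at each level.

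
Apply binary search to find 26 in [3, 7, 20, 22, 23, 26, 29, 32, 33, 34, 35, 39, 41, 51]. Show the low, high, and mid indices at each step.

Binary search for 26 in [3, 7, 20, 22, 23, 26, 29, 32, 33, 34, 35, 39, 41, 51]:

lo=0, hi=13, mid=6, arr[mid]=29 -> 29 > 26, search left half
lo=0, hi=5, mid=2, arr[mid]=20 -> 20 < 26, search right half
lo=3, hi=5, mid=4, arr[mid]=23 -> 23 < 26, search right half
lo=5, hi=5, mid=5, arr[mid]=26 -> Found target at index 5!

Binary search finds 26 at index 5 after 4 comparisons. The search repeatedly halves the search space by comparing with the middle element.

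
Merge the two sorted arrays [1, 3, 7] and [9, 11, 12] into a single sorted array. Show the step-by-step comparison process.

Merging process:

Compare 1 vs 9: take 1 from left. Merged: [1]
Compare 3 vs 9: take 3 from left. Merged: [1, 3]
Compare 7 vs 9: take 7 from left. Merged: [1, 3, 7]
Append remaining from right: [9, 11, 12]. Merged: [1, 3, 7, 9, 11, 12]

Final merged array: [1, 3, 7, 9, 11, 12]
Total comparisons: 3

The merged array is [1, 3, 7, 9, 11, 12], requiring 3 comparisons. The merge step runs in O(n) time where n is the total number of elements.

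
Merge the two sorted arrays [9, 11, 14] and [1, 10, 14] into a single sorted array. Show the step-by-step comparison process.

Merging process:

Compare 9 vs 1: take 1 from right. Merged: [1]
Compare 9 vs 10: take 9 from left. Merged: [1, 9]
Compare 11 vs 10: take 10 from right. Merged: [1, 9, 10]
Compare 11 vs 14: take 11 from left. Merged: [1, 9, 10, 11]
Compare 14 vs 14: take 14 from left. Merged: [1, 9, 10, 11, 14]
Append remaining from right: [14]. Merged: [1, 9, 10, 11, 14, 14]

Final merged array: [1, 9, 10, 11, 14, 14]
Total comparisons: 5

The merged array is [1, 9, 10, 11, 14, 14], requiring 5 comparisons. The merge step runs in O(n) time where n is the total number of elements.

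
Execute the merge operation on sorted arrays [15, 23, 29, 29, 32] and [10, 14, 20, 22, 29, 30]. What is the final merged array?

Merging process:

Compare 15 vs 10: take 10 from right. Merged: [10]
Compare 15 vs 14: take 14 from right. Merged: [10, 14]
Compare 15 vs 20: take 15 from left. Merged: [10, 14, 15]
Compare 23 vs 20: take 20 from right. Merged: [10, 14, 15, 20]
Compare 23 vs 22: take 22 from right. Merged: [10, 14, 15, 20, 22]
Compare 23 vs 29: take 23 from left. Merged: [10, 14, 15, 20, 22, 23]
Compare 29 vs 29: take 29 from left. Merged: [10, 14, 15, 20, 22, 23, 29]
Compare 29 vs 29: take 29 from left. Merged: [10, 14, 15, 20, 22, 23, 29, 29]
Compare 32 vs 29: take 29 from right. Merged: [10, 14, 15, 20, 22, 23, 29, 29, 29]
Compare 32 vs 30: take 30 from right. Merged: [10, 14, 15, 20, 22, 23, 29, 29, 29, 30]
Append remaining from left: [32]. Merged: [10, 14, 15, 20, 22, 23, 29, 29, 29, 30, 32]

Final merged array: [10, 14, 15, 20, 22, 23, 29, 29, 29, 30, 32]
Total comparisons: 10

The merged array is [10, 14, 15, 20, 22, 23, 29, 29, 29, 30, 32], requiring 10 comparisons. The merge step runs in O(n) time where n is the total number of elements.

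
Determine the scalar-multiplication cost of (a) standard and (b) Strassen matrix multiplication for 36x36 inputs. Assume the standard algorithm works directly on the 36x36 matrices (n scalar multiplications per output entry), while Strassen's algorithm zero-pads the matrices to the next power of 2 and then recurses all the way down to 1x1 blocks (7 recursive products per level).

Matrix multiplication for 36x36 matrices:

Strassen's algorithm requires power-of-2 dimensions. Pad 36x36 to 64x64 (next power of 2).

Standard algorithm: 36^3 = 46656 multiplications
Strassen's algorithm: 7^(log2(64)) = 7^6 = 117649 multiplications
Difference: 46656 - 117649 = -70993 (Strassen uses MORE here due to padding overhead — for small or just-over-power-of-2 n, padding can outweigh the per-level savings)

Standard: 46656 multiplications (36^3). Strassen: 117649 multiplications (7^6, after padding to 64x64). Strassen reduces 8 recursive multiplications to 7 at each level.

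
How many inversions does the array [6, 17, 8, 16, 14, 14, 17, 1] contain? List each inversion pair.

Finding inversions in [6, 17, 8, 16, 14, 14, 17, 1]:

(0, 7): arr[0]=6 > arr[7]=1
(1, 2): arr[1]=17 > arr[2]=8
(1, 3): arr[1]=17 > arr[3]=16
(1, 4): arr[1]=17 > arr[4]=14
(1, 5): arr[1]=17 > arr[5]=14
(1, 7): arr[1]=17 > arr[7]=1
(2, 7): arr[2]=8 > arr[7]=1
(3, 4): arr[3]=16 > arr[4]=14
(3, 5): arr[3]=16 > arr[5]=14
(3, 7): arr[3]=16 > arr[7]=1
(4, 7): arr[4]=14 > arr[7]=1
(5, 7): arr[5]=14 > arr[7]=1
(6, 7): arr[6]=17 > arr[7]=1

Total inversions: 13

The array has 13 inversion(s): (0,7), (1,2), (1,3), (1,4), (1,5), (1,7), (2,7), (3,4), (3,5), (3,7), (4,7), (5,7), (6,7). Each pair (i,j) satisfies i < j and arr[i] > arr[j].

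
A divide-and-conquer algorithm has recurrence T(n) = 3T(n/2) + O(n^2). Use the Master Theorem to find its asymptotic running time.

Master Theorem for T(n) = 3T(n/2) + O(n^2):

a = 3, b = 2, c = 2
log_b(a) = log_2(3) = 1.5850

Case 3: c = 2 > log_2(3) = 1.5850
T(n) = O(n^2) = O(n^2)

For T(n) = 3T(n/2) + O(n^2): log_2(3) = 1.5850. This is Case 3 of the Master Theorem (c > log_b(a), work dominated by root), giving O(n^2).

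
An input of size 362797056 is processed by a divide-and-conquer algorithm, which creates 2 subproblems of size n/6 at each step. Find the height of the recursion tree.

For divide and conquer with division factor 6:

Problem sizes at each level:
Level 0: 362797056
Level 1: 60466176
Level 2: 10077696
Level 3: 1679616
Level 4: 279936
Level 5: 46656
Level 6: 7776
Level 7: 1296
Level 8: 216
Level 9: 36
Level 10: 6
Level 11: 1

The root is level 0 and the size-1 base case is level 11 (the tree spans levels 0 through 11, i.e. 12 levels counting the root), so the depth is the number of divisions: log_6(362797056) = 11

The recursion tree depth is log_6(362797056) = 11. At each level, the problem size is divided by 6, so it takes 11 divisions to reduce to a base case of size 1. The algorithm makes 2 recursive calls at each level.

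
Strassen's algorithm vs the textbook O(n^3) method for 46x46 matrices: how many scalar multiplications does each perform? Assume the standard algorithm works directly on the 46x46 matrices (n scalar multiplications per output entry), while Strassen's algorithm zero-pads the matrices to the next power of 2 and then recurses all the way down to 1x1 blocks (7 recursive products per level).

Matrix multiplication for 46x46 matrices:

Strassen's algorithm requires power-of-2 dimensions. Pad 46x46 to 64x64 (next power of 2).

Standard algorithm: 46^3 = 97336 multiplications
Strassen's algorithm: 7^(log2(64)) = 7^6 = 117649 multiplications
Difference: 97336 - 117649 = -20313 (Strassen uses MORE here due to padding overhead — for small or just-over-power-of-2 n, padding can outweigh the per-level savings)

Standard: 97336 multiplications (46^3). Strassen: 117649 multiplications (7^6, after padding to 64x64). Strassen reduces 8 recursive multiplications to 7 at each level.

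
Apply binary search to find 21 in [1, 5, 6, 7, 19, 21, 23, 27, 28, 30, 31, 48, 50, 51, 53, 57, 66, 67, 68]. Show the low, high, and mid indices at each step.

Binary search for 21 in [1, 5, 6, 7, 19, 21, 23, 27, 28, 30, 31, 48, 50, 51, 53, 57, 66, 67, 68]:

lo=0, hi=18, mid=9, arr[mid]=30 -> 30 > 21, search left half
lo=0, hi=8, mid=4, arr[mid]=19 -> 19 < 21, search right half
lo=5, hi=8, mid=6, arr[mid]=23 -> 23 > 21, search left half
lo=5, hi=5, mid=5, arr[mid]=21 -> Found target at index 5!

Binary search finds 21 at index 5 after 4 comparisons. The search repeatedly halves the search space by comparing with the middle element.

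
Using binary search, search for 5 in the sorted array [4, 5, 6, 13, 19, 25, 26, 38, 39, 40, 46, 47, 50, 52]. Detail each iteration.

Binary search for 5 in [4, 5, 6, 13, 19, 25, 26, 38, 39, 40, 46, 47, 50, 52]:

lo=0, hi=13, mid=6, arr[mid]=26 -> 26 > 5, search left half
lo=0, hi=5, mid=2, arr[mid]=6 -> 6 > 5, search left half
lo=0, hi=1, mid=0, arr[mid]=4 -> 4 < 5, search right half
lo=1, hi=1, mid=1, arr[mid]=5 -> Found target at index 1!

Binary search finds 5 at index 1 after 4 comparisons. The search repeatedly halves the search space by comparing with the middle element.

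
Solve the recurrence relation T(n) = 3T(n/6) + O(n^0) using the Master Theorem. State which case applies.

Master Theorem for T(n) = 3T(n/6) + O(n^0):

a = 3, b = 6, c = 0
log_b(a) = log_6(3) = 0.6131

Case 1: c = 0 < log_6(3) = 0.6131
T(n) = O(n^(log_6 3))

For T(n) = 3T(n/6) + O(n^0): log_6(3) = 0.6131. This is Case 1 of the Master Theorem (c < log_b(a), work dominated by leaves), giving O(n^(log_6 3)).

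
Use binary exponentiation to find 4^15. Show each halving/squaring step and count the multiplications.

Computing 4^15 by squaring (build up from 4^1; each line after the first costs one multiplication):

4^1 = 4
4^2 = (4^1)^2 = 4^2 = 16
4^3 = 4 * 4^2 = 4 * 16 = 64
4^6 = (4^3)^2 = 64^2 = 4096
4^7 = 4 * 4^6 = 4 * 4096 = 16384
4^14 = (4^7)^2 = 16384^2 = 268435456
4^15 = 4 * 4^14 = 4 * 268435456 = 1073741824

Result: 1073741824
Multiplications needed: 6 (6 lines after 4^1)

4^15 = 1073741824. Using exponentiation by squaring, this requires 6 multiplications. The key idea: if the exponent is even, square the half-power; if odd, multiply by the base once.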